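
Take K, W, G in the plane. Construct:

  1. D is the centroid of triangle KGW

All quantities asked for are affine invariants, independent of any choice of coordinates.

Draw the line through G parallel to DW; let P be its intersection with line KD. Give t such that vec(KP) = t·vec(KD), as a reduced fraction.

t = 2

Choose coordinates K = (0, 0), W = (1, 0), G = (0, 1).
1. D is the centroid of triangle KGW ⇒ D = (1/3, 1/3)
through G parallel to DW: direction (2/3, -1/3); meets KD at P = (2/3, 2/3)
P = K + t·(D−K) with t = 2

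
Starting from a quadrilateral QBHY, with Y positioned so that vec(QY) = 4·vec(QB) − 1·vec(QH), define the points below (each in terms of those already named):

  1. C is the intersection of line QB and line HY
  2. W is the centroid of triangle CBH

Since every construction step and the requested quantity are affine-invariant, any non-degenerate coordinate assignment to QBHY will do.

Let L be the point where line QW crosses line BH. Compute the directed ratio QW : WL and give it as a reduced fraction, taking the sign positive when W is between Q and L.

QW:WL = -4

Work in coordinates with Q = (0, 0), B = (1, 0), H = (0, 1), Y = (4, -1).
1. C is the intersection of line QB and line HY ⇒ C = (2, 0)
2. W is the centroid of triangle CBH ⇒ W = (1, 1/3)
line QW meets BH at L = (3/4, 1/4)
W = Q + t·(L−Q) with t = 4/3, so QW:WL = 4/3:-1/3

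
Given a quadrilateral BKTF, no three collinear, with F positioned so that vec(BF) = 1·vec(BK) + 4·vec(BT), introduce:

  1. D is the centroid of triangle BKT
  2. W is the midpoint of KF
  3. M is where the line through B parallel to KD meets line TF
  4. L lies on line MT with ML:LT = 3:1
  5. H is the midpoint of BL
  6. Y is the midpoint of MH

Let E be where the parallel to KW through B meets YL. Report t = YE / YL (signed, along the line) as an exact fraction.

t = 9/5

Assign B = (0, 0), K = (1, 0), T = (0, 1), F = (1, 4) — the answer is frame-independent, so this choice is without loss of generality.
1. D is the centroid of triangle BKT ⇒ D = (1/3, 1/3)
2. W is the midpoint of KF ⇒ W = (1, 2)
3. M is where the line through B parallel to KD meets line TF ⇒ M = (-2/7, 1/7)
4. L lies on line MT with ML:LT = 3:1 ⇒ L = (-1/14, 11/14)
5. H is the midpoint of BL ⇒ H = (-1/28, 11/28)
6. Y is the midpoint of MH ⇒ Y = (-9/56, 15/56)
through B parallel to KW: direction (0, 2); meets YL at E = (0, 6/5)
E = Y + t·(L−Y) with t = 9/5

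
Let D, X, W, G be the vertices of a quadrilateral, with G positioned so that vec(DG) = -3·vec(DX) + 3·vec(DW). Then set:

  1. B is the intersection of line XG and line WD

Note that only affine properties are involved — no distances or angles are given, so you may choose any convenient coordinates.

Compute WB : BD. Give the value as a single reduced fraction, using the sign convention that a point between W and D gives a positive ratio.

Choose coordinates D = (0, 0), X = (1, 0), W = (0, 1), G = (-3, 3).
1. B is the intersection of line XG and line WD ⇒ B = (0, 3/4)
B = W + t·(D−W) with t = 1/4, so WB:BD = t:(1−t) = 1/4:3/4

WB:BD = 1/3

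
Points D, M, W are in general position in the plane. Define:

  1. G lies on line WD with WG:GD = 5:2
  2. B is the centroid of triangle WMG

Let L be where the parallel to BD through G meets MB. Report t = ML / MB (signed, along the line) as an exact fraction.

Set D = (0, 0), M = (1, 0), W = (0, 1); any affine frame gives the same invariant.
1. G lies on line WD with WG:GD = 5:2 ⇒ G = (0, 2/7)
2. B is the centroid of triangle WMG ⇒ B = (1/3, 3/7)
through G parallel to BD: direction (-1/3, -3/7); meets MB at L = (5/27, 11/21)
L = M + t·(B−M) with t = 11/9

t = 11/9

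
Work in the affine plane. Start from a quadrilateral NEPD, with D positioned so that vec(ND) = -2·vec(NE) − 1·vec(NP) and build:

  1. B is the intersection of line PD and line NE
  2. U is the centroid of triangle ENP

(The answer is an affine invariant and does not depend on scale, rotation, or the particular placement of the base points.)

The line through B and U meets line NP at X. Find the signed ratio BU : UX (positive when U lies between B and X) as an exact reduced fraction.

BU:UX = -4

Work in coordinates with N = (0, 0), E = (1, 0), P = (0, 1), D = (-2, -1).
1. B is the intersection of line PD and line NE ⇒ B = (-1, 0)
2. U is the centroid of triangle ENP ⇒ U = (1/3, 1/3)
line BU meets NP at X = (0, 1/4)
U = B + t·(X−B) with t = 4/3, so BU:UX = 4/3:-1/3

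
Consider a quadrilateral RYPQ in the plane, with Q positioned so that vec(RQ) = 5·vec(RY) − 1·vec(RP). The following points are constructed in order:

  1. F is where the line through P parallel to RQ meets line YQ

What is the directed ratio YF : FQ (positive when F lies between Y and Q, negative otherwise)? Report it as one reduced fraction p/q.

YF:FQ = -4/5

Set R = (0, 0), Y = (1, 0), P = (0, 1), Q = (5, -1); any affine frame gives the same invariant.
1. F is where the line through P parallel to RQ meets line YQ ⇒ F = (-15, 4)
F = Y + t·(Q−Y) with t = -4, so YF:FQ = t:(1−t) = -4:5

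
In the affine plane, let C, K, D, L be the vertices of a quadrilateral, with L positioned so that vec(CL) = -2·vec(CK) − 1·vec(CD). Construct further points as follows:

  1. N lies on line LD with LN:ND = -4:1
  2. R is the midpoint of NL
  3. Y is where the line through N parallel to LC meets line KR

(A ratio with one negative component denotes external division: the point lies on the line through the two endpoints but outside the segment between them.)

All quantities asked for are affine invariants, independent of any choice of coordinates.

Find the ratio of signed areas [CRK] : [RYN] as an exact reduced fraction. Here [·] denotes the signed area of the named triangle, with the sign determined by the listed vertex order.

Choose coordinates C = (0, 0), K = (1, 0), D = (0, 1), L = (-2, -1).
1. N lies on line LD with LN:ND = -4:1 ⇒ N = (2/3, 5/3)
2. R is the midpoint of NL ⇒ R = (-2/3, 1/3)
3. Y is where the line through N parallel to LC meets line KR ⇒ Y = (-34/21, 11/21)
2·[CRK] = -1/3, 2·[RYN] = -32/21
[CRK]:[RYN] = -1/3:-32/21 = 7/32

[CRK]:[RYN] = 7/32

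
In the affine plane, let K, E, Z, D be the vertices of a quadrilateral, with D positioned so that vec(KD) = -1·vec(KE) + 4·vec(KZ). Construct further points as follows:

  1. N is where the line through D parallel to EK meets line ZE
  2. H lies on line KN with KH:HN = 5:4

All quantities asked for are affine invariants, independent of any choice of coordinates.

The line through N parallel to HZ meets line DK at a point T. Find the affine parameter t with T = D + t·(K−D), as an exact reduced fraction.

Work in coordinates with K = (0, 0), E = (1, 0), Z = (0, 1), D = (-1, 4).
1. N is where the line through D parallel to EK meets line ZE ⇒ N = (-3, 4)
2. H lies on line KN with KH:HN = 5:4 ⇒ H = (-5/3, 20/9)
through N parallel to HZ: direction (5/3, -11/9); meets DK at T = (-27/49, 108/49)
T = D + t·(K−D) with t = 22/49

t = 22/49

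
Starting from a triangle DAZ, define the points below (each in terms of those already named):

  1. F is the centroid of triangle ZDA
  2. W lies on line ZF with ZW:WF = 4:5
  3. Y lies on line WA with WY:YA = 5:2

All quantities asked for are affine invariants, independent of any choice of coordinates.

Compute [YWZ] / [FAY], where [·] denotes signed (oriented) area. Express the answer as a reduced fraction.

[YWZ]:[FAY] = -2

Choose coordinates D = (0, 0), A = (1, 0), Z = (0, 1).
1. F is the centroid of triangle ZDA ⇒ F = (1/3, 1/3)
2. W lies on line ZF with ZW:WF = 4:5 ⇒ W = (4/27, 19/27)
3. Y lies on line WA with WY:YA = 5:2 ⇒ Y = (143/189, 38/189)
2·[YWZ] = -20/189, 2·[FAY] = 10/189
[YWZ]:[FAY] = -20/189:10/189 = -2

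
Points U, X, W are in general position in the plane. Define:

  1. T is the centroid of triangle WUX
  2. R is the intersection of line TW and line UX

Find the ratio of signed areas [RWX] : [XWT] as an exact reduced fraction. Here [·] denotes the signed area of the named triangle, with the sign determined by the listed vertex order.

Set U = (0, 0), X = (1, 0), W = (0, 1); any affine frame gives the same invariant.
1. T is the centroid of triangle WUX ⇒ T = (1/3, 1/3)
2. R is the intersection of line TW and line UX ⇒ R = (1/2, 0)
2·[RWX] = -1/2, 2·[XWT] = 1/3
[RWX]:[XWT] = -1/2:1/3 = -3/2

[RWX]:[XWT] = -3/2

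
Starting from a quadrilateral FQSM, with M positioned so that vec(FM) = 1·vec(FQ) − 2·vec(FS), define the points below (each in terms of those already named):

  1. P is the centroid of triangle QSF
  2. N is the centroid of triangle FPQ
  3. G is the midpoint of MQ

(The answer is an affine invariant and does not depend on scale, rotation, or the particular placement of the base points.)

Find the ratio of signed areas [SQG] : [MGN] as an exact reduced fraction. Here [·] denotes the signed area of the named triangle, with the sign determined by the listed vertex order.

Set F = (0, 0), Q = (1, 0), S = (0, 1), M = (1, -2); any affine frame gives the same invariant.
1. P is the centroid of triangle QSF ⇒ P = (1/3, 1/3)
2. N is the centroid of triangle FPQ ⇒ N = (4/9, 1/9)
3. G is the midpoint of MQ ⇒ G = (1, -1)
2·[SQG] = -1, 2·[MGN] = 5/9
[SQG]:[MGN] = -1:5/9 = -9/5

[SQG]:[MGN] = -9/5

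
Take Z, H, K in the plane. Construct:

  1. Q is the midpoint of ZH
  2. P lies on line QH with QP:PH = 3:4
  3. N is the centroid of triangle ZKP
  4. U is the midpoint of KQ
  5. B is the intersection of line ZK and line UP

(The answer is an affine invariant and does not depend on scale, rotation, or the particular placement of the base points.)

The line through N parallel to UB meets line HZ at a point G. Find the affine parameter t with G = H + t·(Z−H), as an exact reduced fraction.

t = 19/42

Choose coordinates Z = (0, 0), H = (1, 0), K = (0, 1).
1. Q is the midpoint of ZH ⇒ Q = (1/2, 0)
2. P lies on line QH with QP:PH = 3:4 ⇒ P = (5/7, 0)
3. N is the centroid of triangle ZKP ⇒ N = (5/21, 1/3)
4. U is the midpoint of KQ ⇒ U = (1/4, 1/2)
5. B is the intersection of line ZK and line UP ⇒ B = (0, 10/13)
through N parallel to UB: direction (-1/4, 7/26); meets HZ at G = (23/42, 0)
G = H + t·(Z−H) with t = 19/42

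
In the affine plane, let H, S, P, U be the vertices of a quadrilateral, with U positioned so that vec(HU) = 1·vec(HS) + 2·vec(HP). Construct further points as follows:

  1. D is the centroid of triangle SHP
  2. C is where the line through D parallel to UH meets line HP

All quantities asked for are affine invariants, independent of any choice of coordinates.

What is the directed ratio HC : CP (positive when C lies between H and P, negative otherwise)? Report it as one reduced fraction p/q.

Assign H = (0, 0), S = (1, 0), P = (0, 1), U = (1, 2) — the answer is frame-independent, so this choice is without loss of generality.
1. D is the centroid of triangle SHP ⇒ D = (1/3, 1/3)
2. C is where the line through D parallel to UH meets line HP ⇒ C = (0, -1/3)
C = H + t·(P−H) with t = -1/3, so HC:CP = t:(1−t) = -1/3:4/3

HC:CP = -1/4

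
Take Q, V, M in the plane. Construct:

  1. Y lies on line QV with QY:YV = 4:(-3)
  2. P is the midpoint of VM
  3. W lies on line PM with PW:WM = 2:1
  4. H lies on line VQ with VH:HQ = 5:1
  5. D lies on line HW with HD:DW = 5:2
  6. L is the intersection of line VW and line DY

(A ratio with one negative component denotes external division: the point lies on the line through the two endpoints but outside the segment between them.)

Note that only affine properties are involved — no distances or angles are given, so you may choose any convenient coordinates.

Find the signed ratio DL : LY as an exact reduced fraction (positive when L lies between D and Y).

DL:LY = 5/63

Assign Q = (0, 0), V = (1, 0), M = (0, 1) — the answer is frame-independent, so this choice is without loss of generality.
1. Y lies on line QV with QY:YV = 4:(-3) ⇒ Y = (4, 0)
2. P is the midpoint of VM ⇒ P = (1/2, 1/2)
3. W lies on line PM with PW:WM = 2:1 ⇒ W = (1/6, 5/6)
4. H lies on line VQ with VH:HQ = 5:1 ⇒ H = (1/6, 0)
5. D lies on line HW with HD:DW = 5:2 ⇒ D = (1/6, 25/42)
6. L is the intersection of line VW and line DY ⇒ L = (61/136, 75/136)
L = D + t·(Y−D) with t = 5/68, so DL:LY = t:(1−t) = 5/68:63/68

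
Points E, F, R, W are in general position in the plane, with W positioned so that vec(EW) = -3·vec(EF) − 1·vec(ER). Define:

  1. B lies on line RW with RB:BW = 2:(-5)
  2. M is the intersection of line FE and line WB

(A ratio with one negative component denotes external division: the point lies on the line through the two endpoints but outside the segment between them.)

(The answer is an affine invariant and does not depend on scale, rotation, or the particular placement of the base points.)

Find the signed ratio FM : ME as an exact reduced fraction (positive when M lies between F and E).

FM:ME = -5/3

Choose coordinates E = (0, 0), F = (1, 0), R = (0, 1), W = (-3, -1).
1. B lies on line RW with RB:BW = 2:(-5) ⇒ B = (2, 7/3)
2. M is the intersection of line FE and line WB ⇒ M = (-3/2, 0)
M = F + t·(E−F) with t = 5/2, so FM:ME = t:(1−t) = 5/2:-3/2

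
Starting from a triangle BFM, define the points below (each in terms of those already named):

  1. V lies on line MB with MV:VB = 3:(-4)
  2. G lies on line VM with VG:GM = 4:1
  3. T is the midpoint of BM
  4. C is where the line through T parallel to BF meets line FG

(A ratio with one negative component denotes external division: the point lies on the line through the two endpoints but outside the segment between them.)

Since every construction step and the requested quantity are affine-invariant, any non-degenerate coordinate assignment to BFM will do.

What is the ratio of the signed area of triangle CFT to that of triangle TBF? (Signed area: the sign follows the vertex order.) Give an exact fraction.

[CFT]:[TBF] = -11/16

Assign B = (0, 0), F = (1, 0), M = (0, 1) — the answer is frame-independent, so this choice is without loss of generality.
1. V lies on line MB with MV:VB = 3:(-4) ⇒ V = (0, 4)
2. G lies on line VM with VG:GM = 4:1 ⇒ G = (0, 8/5)
3. T is the midpoint of BM ⇒ T = (0, 1/2)
4. C is where the line through T parallel to BF meets line FG ⇒ C = (11/16, 1/2)
2·[CFT] = -11/32, 2·[TBF] = 1/2
[CFT]:[TBF] = -11/32:1/2 = -11/16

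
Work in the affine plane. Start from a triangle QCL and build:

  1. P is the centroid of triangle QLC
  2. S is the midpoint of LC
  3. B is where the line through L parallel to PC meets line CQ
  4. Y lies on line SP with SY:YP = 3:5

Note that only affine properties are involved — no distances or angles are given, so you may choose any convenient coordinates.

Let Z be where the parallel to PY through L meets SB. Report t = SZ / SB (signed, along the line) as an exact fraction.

Set Q = (0, 0), C = (1, 0), L = (0, 1); any affine frame gives the same invariant.
1. P is the centroid of triangle QLC ⇒ P = (1/3, 1/3)
2. S is the midpoint of LC ⇒ S = (1/2, 1/2)
3. B is where the line through L parallel to PC meets line CQ ⇒ B = (2, 0)
4. Y lies on line SP with SY:YP = 3:5 ⇒ Y = (7/16, 7/16)
through L parallel to PY: direction (5/48, 5/48); meets SB at Z = (-1/4, 3/4)
Z = S + t·(B−S) with t = -1/2

t = -1/2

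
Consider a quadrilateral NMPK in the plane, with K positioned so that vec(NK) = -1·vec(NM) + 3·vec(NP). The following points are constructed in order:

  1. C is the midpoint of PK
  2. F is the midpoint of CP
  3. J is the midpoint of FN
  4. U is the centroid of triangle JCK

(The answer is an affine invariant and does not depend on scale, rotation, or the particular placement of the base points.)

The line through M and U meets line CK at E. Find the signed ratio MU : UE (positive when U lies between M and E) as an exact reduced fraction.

MU:UE = -7

Choose coordinates N = (0, 0), M = (1, 0), P = (0, 1), K = (-1, 3).
1. C is the midpoint of PK ⇒ C = (-1/2, 2)
2. F is the midpoint of CP ⇒ F = (-1/4, 3/2)
3. J is the midpoint of FN ⇒ J = (-1/8, 3/4)
4. U is the centroid of triangle JCK ⇒ U = (-13/24, 23/12)
line MU meets CK at E = (-9/28, 23/14)
U = M + t·(E−M) with t = 7/6, so MU:UE = 7/6:-1/6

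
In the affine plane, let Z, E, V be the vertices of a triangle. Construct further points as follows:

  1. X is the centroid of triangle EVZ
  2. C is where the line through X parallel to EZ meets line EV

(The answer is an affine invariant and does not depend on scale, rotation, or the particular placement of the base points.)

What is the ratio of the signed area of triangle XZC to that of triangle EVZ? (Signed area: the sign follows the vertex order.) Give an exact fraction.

[XZC]:[EVZ] = 1/9

Work in coordinates with Z = (0, 0), E = (1, 0), V = (0, 1).
1. X is the centroid of triangle EVZ ⇒ X = (1/3, 1/3)
2. C is where the line through X parallel to EZ meets line EV ⇒ C = (2/3, 1/3)
2·[XZC] = 1/9, 2·[EVZ] = 1
[XZC]:[EVZ] = 1/9:1 = 1/9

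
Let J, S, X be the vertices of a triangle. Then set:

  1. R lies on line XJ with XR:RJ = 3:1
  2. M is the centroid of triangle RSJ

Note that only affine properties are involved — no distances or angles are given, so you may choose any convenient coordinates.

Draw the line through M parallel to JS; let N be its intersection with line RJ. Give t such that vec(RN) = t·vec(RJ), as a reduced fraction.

t = 2/3

Assign J = (0, 0), S = (1, 0), X = (0, 1) — the answer is frame-independent, so this choice is without loss of generality.
1. R lies on line XJ with XR:RJ = 3:1 ⇒ R = (0, 1/4)
2. M is the centroid of triangle RSJ ⇒ M = (1/3, 1/12)
through M parallel to JS: direction (1, 0); meets RJ at N = (0, 1/12)
N = R + t·(J−R) with t = 2/3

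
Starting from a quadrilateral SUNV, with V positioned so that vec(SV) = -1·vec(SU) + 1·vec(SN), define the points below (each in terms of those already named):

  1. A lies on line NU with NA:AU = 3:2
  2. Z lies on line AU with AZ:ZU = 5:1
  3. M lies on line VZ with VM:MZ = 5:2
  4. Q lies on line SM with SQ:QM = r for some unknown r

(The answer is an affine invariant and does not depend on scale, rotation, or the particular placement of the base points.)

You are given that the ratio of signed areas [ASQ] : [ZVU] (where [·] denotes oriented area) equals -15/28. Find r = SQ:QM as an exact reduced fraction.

Set S = (0, 0), U = (1, 0), N = (0, 1), V = (-1, 1); any affine frame gives the same invariant.
1. A lies on line NU with NA:AU = 3:2 ⇒ A = (3/5, 2/5)
2. Z lies on line AU with AZ:ZU = 5:1 ⇒ Z = (14/15, 1/15)
3. M lies on line VZ with VM:MZ = 5:2 ⇒ M = (8/21, 1/3)
4. With SQ:QM = r, write λ = r/(r+1) so Q = S + λ·(M−S); Q is affine-linear in λ
Every point depending on Q is an affine combination of Q and λ-independent points, so each such coordinate is linear in λ; the λ² term in each signed area is a multiple of (M−S)×(M−S) = 0, so 2·[ASQ] and 2·[ZVU] are each linear in λ. Evaluating at λ=0 and λ=1:
  2·[ASQ] = -1/21·λ,   2·[ZVU] = 1/15
So [ASQ]:[ZVU] = (-1/21·λ) / (1/15). Setting this equal to -15/28:
  -1/21·λ = -15/28·(1/15)  ⇒  λ = 3/4
Then r = λ/(1−λ) = (3/4)/(1/4) = 3. Check: with r = 3, Q = (2/7, 1/4) and [ASQ]:[ZVU] = -15/28 as required.

r = 3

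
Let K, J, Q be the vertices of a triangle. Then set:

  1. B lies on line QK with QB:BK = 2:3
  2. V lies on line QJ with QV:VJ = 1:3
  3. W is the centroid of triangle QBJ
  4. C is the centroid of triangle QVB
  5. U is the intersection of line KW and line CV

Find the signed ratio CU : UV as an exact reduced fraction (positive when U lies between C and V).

Choose coordinates K = (0, 0), J = (1, 0), Q = (0, 1).
1. B lies on line QK with QB:BK = 2:3 ⇒ B = (0, 3/5)
2. V lies on line QJ with QV:VJ = 1:3 ⇒ V = (1/4, 3/4)
3. W is the centroid of triangle QBJ ⇒ W = (1/3, 8/15)
4. C is the centroid of triangle QVB ⇒ C = (1/12, 47/60)
5. U is the intersection of line KW and line CV ⇒ U = (4/9, 32/45)
U = C + t·(V−C) with t = 13/6, so CU:UV = t:(1−t) = 13/6:-7/6

CU:UV = -13/7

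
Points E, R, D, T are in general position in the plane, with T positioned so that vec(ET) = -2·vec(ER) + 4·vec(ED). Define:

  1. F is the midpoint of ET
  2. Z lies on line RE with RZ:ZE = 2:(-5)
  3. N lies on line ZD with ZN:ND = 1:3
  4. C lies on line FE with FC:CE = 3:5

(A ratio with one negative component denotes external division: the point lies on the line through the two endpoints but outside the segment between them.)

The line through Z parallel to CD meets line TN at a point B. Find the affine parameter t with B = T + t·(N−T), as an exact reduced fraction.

Choose coordinates E = (0, 0), R = (1, 0), D = (0, 1), T = (-2, 4).
1. F is the midpoint of ET ⇒ F = (-1, 2)
2. Z lies on line RE with RZ:ZE = 2:(-5) ⇒ Z = (5/3, 0)
3. N lies on line ZD with ZN:ND = 1:3 ⇒ N = (5/4, 1/4)
4. C lies on line FE with FC:CE = 3:5 ⇒ C = (-5/8, 5/4)
through Z parallel to CD: direction (5/8, -1/4); meets TN at B = (200/147, 6/49)
B = T + t·(N−T) with t = 152/147

t = 152/147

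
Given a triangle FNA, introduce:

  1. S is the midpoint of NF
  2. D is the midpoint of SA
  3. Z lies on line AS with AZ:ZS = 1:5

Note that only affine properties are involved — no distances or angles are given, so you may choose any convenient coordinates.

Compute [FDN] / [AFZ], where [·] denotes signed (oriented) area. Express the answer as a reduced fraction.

[FDN]:[AFZ] = -6

Choose coordinates F = (0, 0), N = (1, 0), A = (0, 1).
1. S is the midpoint of NF ⇒ S = (1/2, 0)
2. D is the midpoint of SA ⇒ D = (1/4, 1/2)
3. Z lies on line AS with AZ:ZS = 1:5 ⇒ Z = (1/12, 5/6)
2·[FDN] = -1/2, 2·[AFZ] = 1/12
[FDN]:[AFZ] = -1/2:1/12 = -6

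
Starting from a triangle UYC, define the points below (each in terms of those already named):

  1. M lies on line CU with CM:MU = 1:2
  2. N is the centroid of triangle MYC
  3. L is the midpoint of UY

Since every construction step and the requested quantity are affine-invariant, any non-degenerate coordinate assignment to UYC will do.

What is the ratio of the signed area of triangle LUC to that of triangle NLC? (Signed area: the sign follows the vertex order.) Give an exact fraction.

Assign U = (0, 0), Y = (1, 0), C = (0, 1) — the answer is frame-independent, so this choice is without loss of generality.
1. M lies on line CU with CM:MU = 1:2 ⇒ M = (0, 2/3)
2. N is the centroid of triangle MYC ⇒ N = (1/3, 5/9)
3. L is the midpoint of UY ⇒ L = (1/2, 0)
2·[LUC] = -1/2, 2·[NLC] = -1/9
[LUC]:[NLC] = -1/2:-1/9 = 9/2

[LUC]:[NLC] = 9/2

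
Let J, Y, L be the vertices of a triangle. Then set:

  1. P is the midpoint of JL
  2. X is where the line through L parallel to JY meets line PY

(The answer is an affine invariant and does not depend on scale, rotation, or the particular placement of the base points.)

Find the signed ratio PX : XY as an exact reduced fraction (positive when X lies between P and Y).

PX:XY = -1/2

Assign J = (0, 0), Y = (1, 0), L = (0, 1) — the answer is frame-independent, so this choice is without loss of generality.
1. P is the midpoint of JL ⇒ P = (0, 1/2)
2. X is where the line through L parallel to JY meets line PY ⇒ X = (-1, 1)
X = P + t·(Y−P) with t = -1, so PX:XY = t:(1−t) = -1:2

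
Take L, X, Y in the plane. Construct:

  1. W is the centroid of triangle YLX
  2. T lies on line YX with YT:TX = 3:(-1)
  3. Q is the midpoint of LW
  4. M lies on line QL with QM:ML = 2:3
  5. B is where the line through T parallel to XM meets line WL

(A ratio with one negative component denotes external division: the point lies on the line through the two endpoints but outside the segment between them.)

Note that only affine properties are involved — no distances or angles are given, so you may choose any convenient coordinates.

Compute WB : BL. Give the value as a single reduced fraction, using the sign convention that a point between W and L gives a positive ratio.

Choose coordinates L = (0, 0), X = (1, 0), Y = (0, 1).
1. W is the centroid of triangle YLX ⇒ W = (1/3, 1/3)
2. T lies on line YX with YT:TX = 3:(-1) ⇒ T = (3/2, -1/2)
3. Q is the midpoint of LW ⇒ Q = (1/6, 1/6)
4. M lies on line QL with QM:ML = 2:3 ⇒ M = (1/10, 1/10)
5. B is where the line through T parallel to XM meets line WL ⇒ B = (-3/10, -3/10)
B = W + t·(L−W) with t = 19/10, so WB:BL = t:(1−t) = 19/10:-9/10

WB:BL = -19/9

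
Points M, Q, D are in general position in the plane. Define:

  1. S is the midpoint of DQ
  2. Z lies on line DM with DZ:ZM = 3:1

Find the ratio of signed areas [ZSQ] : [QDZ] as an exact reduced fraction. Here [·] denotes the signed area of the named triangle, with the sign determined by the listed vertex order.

[ZSQ]:[QDZ] = -1/2

Set M = (0, 0), Q = (1, 0), D = (0, 1); any affine frame gives the same invariant.
1. S is the midpoint of DQ ⇒ S = (1/2, 1/2)
2. Z lies on line DM with DZ:ZM = 3:1 ⇒ Z = (0, 1/4)
2·[ZSQ] = -3/8, 2·[QDZ] = 3/4
[ZSQ]:[QDZ] = -3/8:3/4 = -1/2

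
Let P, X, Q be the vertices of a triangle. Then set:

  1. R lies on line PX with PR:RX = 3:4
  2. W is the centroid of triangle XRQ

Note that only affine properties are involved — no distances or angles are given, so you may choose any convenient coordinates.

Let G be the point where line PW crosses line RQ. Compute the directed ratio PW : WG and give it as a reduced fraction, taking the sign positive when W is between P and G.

PW:WG = -13/4

Assign P = (0, 0), X = (1, 0), Q = (0, 1) — the answer is frame-independent, so this choice is without loss of generality.
1. R lies on line PX with PR:RX = 3:4 ⇒ R = (3/7, 0)
2. W is the centroid of triangle XRQ ⇒ W = (10/21, 1/3)
line PW meets RQ at G = (30/91, 3/13)
W = P + t·(G−P) with t = 13/9, so PW:WG = 13/9:-4/9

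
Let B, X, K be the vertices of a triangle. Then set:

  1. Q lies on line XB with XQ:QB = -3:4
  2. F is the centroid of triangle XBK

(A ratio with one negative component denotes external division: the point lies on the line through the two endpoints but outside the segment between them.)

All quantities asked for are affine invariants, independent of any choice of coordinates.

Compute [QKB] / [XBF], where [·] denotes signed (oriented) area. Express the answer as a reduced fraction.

[QKB]:[XBF] = -12

Set B = (0, 0), X = (1, 0), K = (0, 1); any affine frame gives the same invariant.
1. Q lies on line XB with XQ:QB = -3:4 ⇒ Q = (4, 0)
2. F is the centroid of triangle XBK ⇒ F = (1/3, 1/3)
2·[QKB] = 4, 2·[XBF] = -1/3
[QKB]:[XBF] = 4:-1/3 = -12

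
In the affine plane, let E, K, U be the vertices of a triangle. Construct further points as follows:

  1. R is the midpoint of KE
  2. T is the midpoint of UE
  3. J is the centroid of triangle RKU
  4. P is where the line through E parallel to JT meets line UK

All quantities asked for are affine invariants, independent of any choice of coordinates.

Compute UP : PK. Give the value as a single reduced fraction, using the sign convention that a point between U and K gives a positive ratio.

Set E = (0, 0), K = (1, 0), U = (0, 1); any affine frame gives the same invariant.
1. R is the midpoint of KE ⇒ R = (1/2, 0)
2. T is the midpoint of UE ⇒ T = (0, 1/2)
3. J is the centroid of triangle RKU ⇒ J = (1/2, 1/3)
4. P is where the line through E parallel to JT meets line UK ⇒ P = (3/2, -1/2)
P = U + t·(K−U) with t = 3/2, so UP:PK = t:(1−t) = 3/2:-1/2

UP:PK = -3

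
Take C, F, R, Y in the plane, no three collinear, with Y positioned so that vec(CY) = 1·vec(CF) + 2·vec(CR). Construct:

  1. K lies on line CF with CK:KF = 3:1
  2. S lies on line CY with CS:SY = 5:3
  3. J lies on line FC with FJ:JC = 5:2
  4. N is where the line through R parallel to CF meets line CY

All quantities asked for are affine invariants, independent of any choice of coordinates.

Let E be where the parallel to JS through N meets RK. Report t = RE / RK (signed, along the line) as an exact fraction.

t = 70/143

Work in coordinates with C = (0, 0), F = (1, 0), R = (0, 1), Y = (1, 2).
1. K lies on line CF with CK:KF = 3:1 ⇒ K = (3/4, 0)
2. S lies on line CY with CS:SY = 5:3 ⇒ S = (5/8, 5/4)
3. J lies on line FC with FJ:JC = 5:2 ⇒ J = (2/7, 0)
4. N is where the line through R parallel to CF meets line CY ⇒ N = (1/2, 1)
through N parallel to JS: direction (19/56, 5/4); meets RK at E = (105/286, 73/143)
E = R + t·(K−R) with t = 70/143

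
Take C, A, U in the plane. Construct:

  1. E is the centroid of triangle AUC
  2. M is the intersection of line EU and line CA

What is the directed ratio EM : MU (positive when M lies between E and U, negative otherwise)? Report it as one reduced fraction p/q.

Set C = (0, 0), A = (1, 0), U = (0, 1); any affine frame gives the same invariant.
1. E is the centroid of triangle AUC ⇒ E = (1/3, 1/3)
2. M is the intersection of line EU and line CA ⇒ M = (1/2, 0)
M = E + t·(U−E) with t = -1/2, so EM:MU = t:(1−t) = -1/2:3/2

EM:MU = -1/3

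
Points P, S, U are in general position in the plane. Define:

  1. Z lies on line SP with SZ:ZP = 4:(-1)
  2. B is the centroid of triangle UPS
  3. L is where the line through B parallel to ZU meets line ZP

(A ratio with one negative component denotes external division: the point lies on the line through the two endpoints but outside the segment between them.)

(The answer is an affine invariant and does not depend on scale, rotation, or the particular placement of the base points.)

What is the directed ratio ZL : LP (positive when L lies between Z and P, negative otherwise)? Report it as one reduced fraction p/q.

ZL:LP = -5/2

Assign P = (0, 0), S = (1, 0), U = (0, 1) — the answer is frame-independent, so this choice is without loss of generality.
1. Z lies on line SP with SZ:ZP = 4:(-1) ⇒ Z = (-1/3, 0)
2. B is the centroid of triangle UPS ⇒ B = (1/3, 1/3)
3. L is where the line through B parallel to ZU meets line ZP ⇒ L = (2/9, 0)
L = Z + t·(P−Z) with t = 5/3, so ZL:LP = t:(1−t) = 5/3:-2/3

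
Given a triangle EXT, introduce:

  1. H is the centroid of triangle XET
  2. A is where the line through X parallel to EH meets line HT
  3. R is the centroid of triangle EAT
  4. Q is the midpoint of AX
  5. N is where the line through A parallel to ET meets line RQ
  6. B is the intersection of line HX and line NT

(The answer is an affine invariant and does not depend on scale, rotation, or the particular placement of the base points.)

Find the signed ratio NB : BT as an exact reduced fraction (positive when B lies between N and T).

Assign E = (0, 0), X = (1, 0), T = (0, 1) — the answer is frame-independent, so this choice is without loss of generality.
1. H is the centroid of triangle XET ⇒ H = (1/3, 1/3)
2. A is where the line through X parallel to EH meets line HT ⇒ A = (2/3, -1/3)
3. R is the centroid of triangle EAT ⇒ R = (2/9, 2/9)
4. Q is the midpoint of AX ⇒ Q = (5/6, -1/6)
5. N is where the line through A parallel to ET meets line RQ ⇒ N = (2/3, -2/33)
6. B is the intersection of line HX and line NT ⇒ B = (11/24, 13/48)
B = N + t·(T−N) with t = 5/16, so NB:BT = t:(1−t) = 5/16:11/16

NB:BT = 5/11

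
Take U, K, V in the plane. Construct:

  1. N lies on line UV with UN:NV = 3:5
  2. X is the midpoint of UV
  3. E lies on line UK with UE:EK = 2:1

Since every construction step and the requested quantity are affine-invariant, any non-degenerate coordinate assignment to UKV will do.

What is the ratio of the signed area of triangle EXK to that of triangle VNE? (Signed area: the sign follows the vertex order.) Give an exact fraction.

Assign U = (0, 0), K = (1, 0), V = (0, 1) — the answer is frame-independent, so this choice is without loss of generality.
1. N lies on line UV with UN:NV = 3:5 ⇒ N = (0, 3/8)
2. X is the midpoint of UV ⇒ X = (0, 1/2)
3. E lies on line UK with UE:EK = 2:1 ⇒ E = (2/3, 0)
2·[EXK] = -1/6, 2·[VNE] = 5/12
[EXK]:[VNE] = -1/6:5/12 = -2/5

[EXK]:[VNE] = -2/5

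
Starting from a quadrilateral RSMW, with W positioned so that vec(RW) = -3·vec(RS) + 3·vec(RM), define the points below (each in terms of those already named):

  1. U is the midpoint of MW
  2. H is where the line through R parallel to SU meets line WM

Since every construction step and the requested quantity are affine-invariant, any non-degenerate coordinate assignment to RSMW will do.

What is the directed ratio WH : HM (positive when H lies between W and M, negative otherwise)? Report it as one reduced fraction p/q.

Choose coordinates R = (0, 0), S = (1, 0), M = (0, 1), W = (-3, 3).
1. U is the midpoint of MW ⇒ U = (-3/2, 2)
2. H is where the line through R parallel to SU meets line WM ⇒ H = (-15/2, 6)
H = W + t·(M−W) with t = -3/2, so WH:HM = t:(1−t) = -3/2:5/2

WH:HM = -3/5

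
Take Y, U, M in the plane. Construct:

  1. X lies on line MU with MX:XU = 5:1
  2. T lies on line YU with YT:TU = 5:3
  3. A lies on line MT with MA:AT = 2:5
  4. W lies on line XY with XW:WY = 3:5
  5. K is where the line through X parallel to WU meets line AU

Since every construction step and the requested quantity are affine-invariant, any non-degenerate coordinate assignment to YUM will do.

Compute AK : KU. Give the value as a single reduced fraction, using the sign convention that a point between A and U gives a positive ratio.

AK:KU = 87/28

Choose coordinates Y = (0, 0), U = (1, 0), M = (0, 1).
1. X lies on line MU with MX:XU = 5:1 ⇒ X = (5/6, 1/6)
2. T lies on line YU with YT:TU = 5:3 ⇒ T = (5/8, 0)
3. A lies on line MT with MA:AT = 2:5 ⇒ A = (5/28, 5/7)
4. W lies on line XY with XW:WY = 3:5 ⇒ W = (25/48, 5/48)
5. K is where the line through X parallel to WU meets line AU ⇒ K = (4/5, 4/23)
K = A + t·(U−A) with t = 87/115, so AK:KU = t:(1−t) = 87/115:28/115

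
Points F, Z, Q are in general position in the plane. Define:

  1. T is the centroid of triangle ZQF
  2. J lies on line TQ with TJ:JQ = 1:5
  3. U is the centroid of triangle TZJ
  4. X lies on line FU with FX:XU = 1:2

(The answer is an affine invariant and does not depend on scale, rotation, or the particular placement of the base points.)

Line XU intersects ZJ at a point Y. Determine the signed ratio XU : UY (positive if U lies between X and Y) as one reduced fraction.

XU:UY = 46/3

Assign F = (0, 0), Z = (1, 0), Q = (0, 1) — the answer is frame-independent, so this choice is without loss of generality.
1. T is the centroid of triangle ZQF ⇒ T = (1/3, 1/3)
2. J lies on line TQ with TJ:JQ = 1:5 ⇒ J = (5/18, 4/9)
3. U is the centroid of triangle TZJ ⇒ U = (29/54, 7/27)
4. X lies on line FU with FX:XU = 1:2 ⇒ X = (29/162, 7/81)
line XU meets ZJ at Y = (116/207, 56/207)
U = X + t·(Y−X) with t = 46/49, so XU:UY = 46/49:3/49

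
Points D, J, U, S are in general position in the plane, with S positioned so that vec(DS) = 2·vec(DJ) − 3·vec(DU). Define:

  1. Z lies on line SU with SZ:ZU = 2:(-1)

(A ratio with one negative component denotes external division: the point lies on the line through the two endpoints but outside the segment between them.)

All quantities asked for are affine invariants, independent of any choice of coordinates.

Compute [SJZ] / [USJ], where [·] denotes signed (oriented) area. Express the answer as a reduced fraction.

Choose coordinates D = (0, 0), J = (1, 0), U = (0, 1), S = (2, -3).
1. Z lies on line SU with SZ:ZU = 2:(-1) ⇒ Z = (-2, 5)
2·[SJZ] = 4, 2·[USJ] = 2
[SJZ]:[USJ] = 4:2 = 2

[SJZ]:[USJ] = 2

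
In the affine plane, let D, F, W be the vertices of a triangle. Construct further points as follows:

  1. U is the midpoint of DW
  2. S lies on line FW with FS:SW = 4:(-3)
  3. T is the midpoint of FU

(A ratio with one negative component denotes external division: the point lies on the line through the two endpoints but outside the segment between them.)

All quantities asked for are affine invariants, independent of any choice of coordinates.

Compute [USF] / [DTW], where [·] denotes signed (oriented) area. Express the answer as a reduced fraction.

[USF]:[DTW] = -4

Work in coordinates with D = (0, 0), F = (1, 0), W = (0, 1).
1. U is the midpoint of DW ⇒ U = (0, 1/2)
2. S lies on line FW with FS:SW = 4:(-3) ⇒ S = (-3, 4)
3. T is the midpoint of FU ⇒ T = (1/2, 1/4)
2·[USF] = -2, 2·[DTW] = 1/2
[USF]:[DTW] = -2:1/2 = -4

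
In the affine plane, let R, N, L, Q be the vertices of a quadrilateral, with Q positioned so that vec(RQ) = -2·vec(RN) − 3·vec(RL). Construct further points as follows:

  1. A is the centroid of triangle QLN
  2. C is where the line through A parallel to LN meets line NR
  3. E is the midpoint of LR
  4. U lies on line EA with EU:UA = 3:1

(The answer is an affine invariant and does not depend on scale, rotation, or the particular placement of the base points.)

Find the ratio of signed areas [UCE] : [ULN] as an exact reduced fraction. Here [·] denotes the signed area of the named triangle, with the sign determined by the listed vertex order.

[UCE]:[ULN] = 6/13

Work in coordinates with R = (0, 0), N = (1, 0), L = (0, 1), Q = (-2, -3).
1. A is the centroid of triangle QLN ⇒ A = (-1/3, -2/3)
2. C is where the line through A parallel to LN meets line NR ⇒ C = (-1, 0)
3. E is the midpoint of LR ⇒ E = (0, 1/2)
4. U lies on line EA with EU:UA = 3:1 ⇒ U = (-1/4, -3/8)
2·[UCE] = -3/4, 2·[ULN] = -13/8
[UCE]:[ULN] = -3/4:-13/8 = 6/13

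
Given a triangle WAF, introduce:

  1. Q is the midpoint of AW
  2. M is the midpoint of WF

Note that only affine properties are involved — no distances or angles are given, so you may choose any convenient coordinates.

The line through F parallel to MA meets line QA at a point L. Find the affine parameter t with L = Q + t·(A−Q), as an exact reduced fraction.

t = 3

Set W = (0, 0), A = (1, 0), F = (0, 1); any affine frame gives the same invariant.
1. Q is the midpoint of AW ⇒ Q = (1/2, 0)
2. M is the midpoint of WF ⇒ M = (0, 1/2)
through F parallel to MA: direction (1, -1/2); meets QA at L = (2, 0)
L = Q + t·(A−Q) with t = 3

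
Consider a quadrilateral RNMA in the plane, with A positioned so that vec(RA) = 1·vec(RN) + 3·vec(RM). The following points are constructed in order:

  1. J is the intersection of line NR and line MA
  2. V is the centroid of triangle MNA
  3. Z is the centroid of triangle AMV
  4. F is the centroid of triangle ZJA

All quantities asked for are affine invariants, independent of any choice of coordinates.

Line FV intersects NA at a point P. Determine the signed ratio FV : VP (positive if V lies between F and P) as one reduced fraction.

Set R = (0, 0), N = (1, 0), M = (0, 1), A = (1, 3); any affine frame gives the same invariant.
1. J is the intersection of line NR and line MA ⇒ J = (-1/2, 0)
2. V is the centroid of triangle MNA ⇒ V = (2/3, 4/3)
3. Z is the centroid of triangle AMV ⇒ Z = (5/9, 16/9)
4. F is the centroid of triangle ZJA ⇒ F = (19/54, 43/27)
line FV meets NA at P = (1, 18/17)
V = F + t·(P−F) with t = 17/35, so FV:VP = 17/35:18/35

FV:VP = 17/18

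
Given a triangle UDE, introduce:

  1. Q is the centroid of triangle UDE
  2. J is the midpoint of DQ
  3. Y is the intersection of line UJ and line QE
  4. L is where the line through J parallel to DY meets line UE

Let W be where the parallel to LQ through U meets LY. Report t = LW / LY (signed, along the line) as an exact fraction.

Work in coordinates with U = (0, 0), D = (1, 0), E = (0, 1).
1. Q is the centroid of triangle UDE ⇒ Q = (1/3, 1/3)
2. J is the midpoint of DQ ⇒ J = (2/3, 1/6)
3. Y is the intersection of line UJ and line QE ⇒ Y = (4/9, 1/9)
4. L is where the line through J parallel to DY meets line UE ⇒ L = (0, 3/10)
through U parallel to LQ: direction (1/3, 1/30); meets LY at W = (4/7, 2/35)
W = L + t·(Y−L) with t = 9/7

t = 9/7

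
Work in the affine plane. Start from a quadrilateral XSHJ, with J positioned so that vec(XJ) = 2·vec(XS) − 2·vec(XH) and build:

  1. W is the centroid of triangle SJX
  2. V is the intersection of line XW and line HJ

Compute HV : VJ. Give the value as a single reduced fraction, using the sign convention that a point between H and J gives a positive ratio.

Work in coordinates with X = (0, 0), S = (1, 0), H = (0, 1), J = (2, -2).
1. W is the centroid of triangle SJX ⇒ W = (1, -2/3)
2. V is the intersection of line XW and line HJ ⇒ V = (6/5, -4/5)
V = H + t·(J−H) with t = 3/5, so HV:VJ = t:(1−t) = 3/5:2/5

HV:VJ = 3/2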